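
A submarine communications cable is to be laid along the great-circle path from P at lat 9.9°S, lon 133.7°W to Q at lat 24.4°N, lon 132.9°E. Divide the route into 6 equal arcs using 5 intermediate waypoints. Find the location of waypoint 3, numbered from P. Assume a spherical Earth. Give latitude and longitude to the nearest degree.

≈ lat 10°N, lon 178°W

Convert each endpoint to a unit vector on the sphere (x = cos φ cos λ, y = cos φ sin λ, z = sin φ).
The central angle between the endpoints is δ = arccos(p₁·p₂) ≈ 1.695 rad (97.1°).
Interpolate at f = 3/6 with slerp weights a = sin((1−f)δ)/sin δ ≈ 0.756, b = sin(fδ)/sin δ ≈ 0.756.
p = a·p₁ + b·p₂ ≈ (-0.983, -0.034, 0.182); φ = arcsin(p_z) ≈ 10.50°, λ = atan2(p_y, p_x) ≈ -178.01°.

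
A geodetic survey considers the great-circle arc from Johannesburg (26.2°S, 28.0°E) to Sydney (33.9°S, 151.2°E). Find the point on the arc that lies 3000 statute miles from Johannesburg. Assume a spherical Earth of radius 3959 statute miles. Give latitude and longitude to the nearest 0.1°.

≈ 49.4°S, 76.0°E

From cos δ = sin φ₁ sin φ₂ + cos φ₁ cos φ₂ cos Δλ, the central angle is δ ≈ 1.733 rad (99.3°). The total great-circle distance is δ·R ≈ 1.733 × 3959 ≈ 6861 mi, so the target fraction is f = 3000/6861 ≈ 0.437.
Interpolate at f ≈ 0.437 with slerp weights a = sin((1−f)δ)/sin δ ≈ 0.839, b = sin(fδ)/sin δ ≈ 0.696.
p = a·p₁ + b·p₂ ≈ (0.158, 0.632, -0.759); φ = arcsin(p_z) ≈ -49.36°, λ = atan2(p_y, p_x) ≈ 75.96°.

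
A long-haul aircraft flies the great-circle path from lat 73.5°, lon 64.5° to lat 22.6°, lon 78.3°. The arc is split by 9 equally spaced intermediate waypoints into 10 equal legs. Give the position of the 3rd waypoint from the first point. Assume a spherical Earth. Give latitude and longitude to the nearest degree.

From cos δ = sin φ₁ sin φ₂ + cos φ₁ cos φ₂ cos Δλ, the central angle is δ ≈ 0.898 rad (51.5°).
Interpolate at f = 3/10 with slerp weights a = sin((1−f)δ)/sin δ ≈ 0.752, b = sin(fδ)/sin δ ≈ 0.340.
p = a·p₁ + b·p₂ ≈ (0.156, 0.500, 0.852); φ = arcsin(p_z) ≈ 58.40°, λ = atan2(p_y, p_x) ≈ 72.72°.

≈ lat 58°, lon 73°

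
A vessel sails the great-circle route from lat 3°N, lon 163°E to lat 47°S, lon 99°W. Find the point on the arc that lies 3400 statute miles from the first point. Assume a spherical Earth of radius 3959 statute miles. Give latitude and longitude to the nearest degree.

≈ lat 31°S, lon 160°W

The haversine formula gives a central angle δ ≈ 1.704 rad (97.6°) between the endpoints. The total great-circle distance is δ·R ≈ 1.704 × 3959 ≈ 6747 mi, so the target fraction is f = 3400/6747 ≈ 0.504.
Interpolate at f ≈ 0.504 with slerp weights a = sin((1−f)δ)/sin δ ≈ 0.755, b = sin(fδ)/sin δ ≈ 0.764.
p = a·p₁ + b·p₂ ≈ (-0.802, -0.294, -0.519); φ = arcsin(p_z) ≈ -31.27°, λ = atan2(p_y, p_x) ≈ -159.87°.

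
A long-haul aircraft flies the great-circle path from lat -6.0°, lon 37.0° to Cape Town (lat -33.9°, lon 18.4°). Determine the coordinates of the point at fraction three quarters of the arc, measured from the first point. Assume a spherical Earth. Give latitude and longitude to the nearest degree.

≈ lat -27°, lon 24°

Write both endpoints as unit vectors p₁, p₂ with components (cos φ cos λ, cos φ sin λ, sin φ).
The central angle between the endpoints is δ = arccos(p₁·p₂) ≈ 0.572 rad (32.8°).
Interpolate at f = 3/4 with slerp weights a = sin((1−f)δ)/sin δ ≈ 0.263, b = sin(fδ)/sin δ ≈ 0.768.
p = a·p₁ + b·p₂ ≈ (0.814, 0.359, -0.456); φ = arcsin(p_z) ≈ -27.14°, λ = atan2(p_y, p_x) ≈ 23.79°.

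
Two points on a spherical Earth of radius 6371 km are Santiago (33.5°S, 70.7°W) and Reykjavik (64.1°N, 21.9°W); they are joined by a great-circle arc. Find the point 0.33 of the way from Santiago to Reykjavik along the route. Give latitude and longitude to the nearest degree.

≈ (1°S, 60°W)

The haversine formula gives a central angle δ ≈ 1.830 rad (104.9°) between the endpoints.
Interpolate at f = 0.33 with slerp weights a = sin((1−f)δ)/sin δ ≈ 0.974, b = sin(fδ)/sin δ ≈ 0.588.
p = a·p₁ + b·p₂ ≈ (0.507, -0.862, -0.009); φ = arcsin(p_z) ≈ -0.51°, λ = atan2(p_y, p_x) ≈ -59.56°.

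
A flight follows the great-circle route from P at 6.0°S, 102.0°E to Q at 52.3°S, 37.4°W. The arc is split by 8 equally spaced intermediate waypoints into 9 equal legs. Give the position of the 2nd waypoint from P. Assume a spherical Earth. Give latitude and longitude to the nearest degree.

≈ 28°S, 90°E

The haversine formula gives a central angle δ ≈ 1.960 rad (112.3°) between the endpoints.
Interpolate at f = 2/9 with slerp weights a = sin((1−f)δ)/sin δ ≈ 1.079, b = sin(fδ)/sin δ ≈ 0.456.
p = a·p₁ + b·p₂ ≈ (-0.002, 0.881, -0.474); φ = arcsin(p_z) ≈ -28.26°, λ = atan2(p_y, p_x) ≈ 90.11°.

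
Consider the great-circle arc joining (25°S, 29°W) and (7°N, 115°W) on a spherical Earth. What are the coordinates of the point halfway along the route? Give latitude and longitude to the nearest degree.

From cos δ = sin φ₁ sin φ₂ + cos φ₁ cos φ₂ cos Δλ, the central angle is δ ≈ 1.560 rad (89.4°).
Interpolate at f = 1/2 with slerp weights a = sin((1−f)δ)/sin δ ≈ 0.703, b = sin(fδ)/sin δ ≈ 0.703.
p = a·p₁ + b·p₂ ≈ (0.262, -0.941, -0.211); φ = arcsin(p_z) ≈ -12.21°, λ = atan2(p_y, p_x) ≈ -74.43°.

≈ (12°S, 74°W)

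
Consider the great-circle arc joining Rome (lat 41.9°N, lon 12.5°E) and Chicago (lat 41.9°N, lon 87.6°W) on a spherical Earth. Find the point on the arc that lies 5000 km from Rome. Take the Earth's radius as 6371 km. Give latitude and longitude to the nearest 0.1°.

The haversine formula gives a central angle δ ≈ 1.214 rad (69.6°) between the endpoints. The total great-circle distance is δ·R ≈ 1.214 × 6371 ≈ 7737 km, so the target fraction is f = 5000/7737 ≈ 0.646.
Interpolate at f ≈ 0.646 with slerp weights a = sin((1−f)δ)/sin δ ≈ 0.444, b = sin(fδ)/sin δ ≈ 0.754.
p = a·p₁ + b·p₂ ≈ (0.346, -0.489, 0.800); φ = arcsin(p_z) ≈ 53.17°, λ = atan2(p_y, p_x) ≈ -54.69°.

≈ lat 53.2°N, lon 54.7°W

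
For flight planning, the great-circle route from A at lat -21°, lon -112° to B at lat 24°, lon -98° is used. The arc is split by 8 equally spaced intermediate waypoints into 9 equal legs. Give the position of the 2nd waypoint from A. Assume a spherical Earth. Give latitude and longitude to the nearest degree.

≈ lat -11°, lon -109°

Convert each endpoint to a unit vector on the sphere (x = cos φ cos λ, y = cos φ sin λ, z = sin φ).
The central angle between the endpoints is δ = arccos(p₁·p₂) ≈ 0.821 rad (47.0°).
Interpolate at f = 2/9 with slerp weights a = sin((1−f)δ)/sin δ ≈ 0.814, b = sin(fδ)/sin δ ≈ 0.248.
p = a·p₁ + b·p₂ ≈ (-0.316, -0.929, -0.191); φ = arcsin(p_z) ≈ -11.01°, λ = atan2(p_y, p_x) ≈ -108.80°.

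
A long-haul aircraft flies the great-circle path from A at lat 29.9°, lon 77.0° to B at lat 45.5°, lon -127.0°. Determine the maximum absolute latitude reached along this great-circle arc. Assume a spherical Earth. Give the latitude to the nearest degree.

The great circle lies in the plane with unit normal n̂ = (p₁ × p₂)/|p₁ × p₂|.
Here n̂_z ≈ +0.252; the vertex latitude is φ_max = arccos|n̂_z| ≈ 75.4°.
Check via Clairaut: cos φ_max = |cos φ₁| · sin C = cos(29.9°)·sin(16.9°) ≈ 0.252, again giving ≈ 75.4°.

≈ 75°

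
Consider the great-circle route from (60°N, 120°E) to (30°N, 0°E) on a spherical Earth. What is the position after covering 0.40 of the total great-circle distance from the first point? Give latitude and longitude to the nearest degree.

The haversine formula gives a central angle δ ≈ 1.353 rad (77.5°) between the endpoints.
Interpolate at f = 0.40 with slerp weights a = sin((1−f)δ)/sin δ ≈ 0.743, b = sin(fδ)/sin δ ≈ 0.528.
p = a·p₁ + b·p₂ ≈ (0.271, 0.322, 0.907); φ = arcsin(p_z) ≈ 65.12°, λ = atan2(p_y, p_x) ≈ 49.88°.

≈ (65°N, 50°E)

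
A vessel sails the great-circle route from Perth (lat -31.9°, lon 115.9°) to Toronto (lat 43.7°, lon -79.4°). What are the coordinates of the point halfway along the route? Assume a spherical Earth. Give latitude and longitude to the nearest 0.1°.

≈ lat 33.7°, lon 167.4°

From cos δ = sin φ₁ sin φ₂ + cos φ₁ cos φ₂ cos Δλ, the central angle is δ ≈ 2.848 rad (163.2°).
Interpolate at f = 1/2 with slerp weights a = sin((1−f)δ)/sin δ ≈ 3.414, b = sin(fδ)/sin δ ≈ 3.414.
p = a·p₁ + b·p₂ ≈ (-0.812, 0.181, 0.555); φ = arcsin(p_z) ≈ 33.69°, λ = atan2(p_y, p_x) ≈ 167.42°.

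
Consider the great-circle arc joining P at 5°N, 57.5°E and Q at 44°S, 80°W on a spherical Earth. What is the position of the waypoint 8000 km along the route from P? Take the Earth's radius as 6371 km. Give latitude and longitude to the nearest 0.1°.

≈ 46.9°S, 0.8°E

From cos δ = sin φ₁ sin φ₂ + cos φ₁ cos φ₂ cos Δλ, the central angle is δ ≈ 2.200 rad (126.1°). The total great-circle distance is δ·R ≈ 2.200 × 6371 ≈ 14019 km, so the target fraction is f = 8000/14019 ≈ 0.571.
Interpolate at f ≈ 0.571 with slerp weights a = sin((1−f)δ)/sin δ ≈ 1.003, b = sin(fδ)/sin δ ≈ 1.176.
p = a·p₁ + b·p₂ ≈ (0.684, 0.009, -0.730); φ = arcsin(p_z) ≈ -46.87°, λ = atan2(p_y, p_x) ≈ 0.76°.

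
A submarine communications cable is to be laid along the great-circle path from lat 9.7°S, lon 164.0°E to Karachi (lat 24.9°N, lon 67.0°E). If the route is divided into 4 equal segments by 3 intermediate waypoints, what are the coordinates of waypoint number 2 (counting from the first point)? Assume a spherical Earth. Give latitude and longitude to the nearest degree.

Write both endpoints as unit vectors p₁, p₂ with components (cos φ cos λ, cos φ sin λ, sin φ).
The central angle between the endpoints is δ = arccos(p₁·p₂) ≈ 1.752 rad (100.4°).
Interpolate at f = 2/4 with slerp weights a = sin((1−f)δ)/sin δ ≈ 0.781, b = sin(fδ)/sin δ ≈ 0.781.
p = a·p₁ + b·p₂ ≈ (-0.463, 0.864, 0.197); φ = arcsin(p_z) ≈ 11.37°, λ = atan2(p_y, p_x) ≈ 118.19°.

≈ lat 11°N, lon 118°E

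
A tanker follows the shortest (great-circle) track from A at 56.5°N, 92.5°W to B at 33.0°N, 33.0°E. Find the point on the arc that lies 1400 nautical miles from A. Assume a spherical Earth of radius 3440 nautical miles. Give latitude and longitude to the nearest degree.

≈ 67°N, 47°W

Write both endpoints as unit vectors p₁, p₂ with components (cos φ cos λ, cos φ sin λ, sin φ).
The central angle between the endpoints is δ = arccos(p₁·p₂) ≈ 1.384 rad (79.3°). The total great-circle distance is δ·R ≈ 1.384 × 3440 ≈ 4762 nmi, so the target fraction is f = 1400/4762 ≈ 0.294.
Interpolate at f ≈ 0.294 with slerp weights a = sin((1−f)δ)/sin δ ≈ 0.844, b = sin(fδ)/sin δ ≈ 0.403.
p = a·p₁ + b·p₂ ≈ (0.263, -0.281, 0.923); φ = arcsin(p_z) ≈ 67.35°, λ = atan2(p_y, p_x) ≈ -46.91°.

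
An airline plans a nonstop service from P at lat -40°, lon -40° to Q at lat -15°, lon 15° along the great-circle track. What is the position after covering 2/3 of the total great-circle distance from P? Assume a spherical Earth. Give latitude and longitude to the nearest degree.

≈ lat -26°, lon 0°

Write both endpoints as unit vectors p₁, p₂ with components (cos φ cos λ, cos φ sin λ, sin φ).
The central angle between the endpoints is δ = arccos(p₁·p₂) ≈ 0.939 rad (53.8°).
Interpolate at f = 2/3 with slerp weights a = sin((1−f)δ)/sin δ ≈ 0.382, b = sin(fδ)/sin δ ≈ 0.726.
p = a·p₁ + b·p₂ ≈ (0.901, -0.006, -0.433); φ = arcsin(p_z) ≈ -25.67°, λ = atan2(p_y, p_x) ≈ -0.40°.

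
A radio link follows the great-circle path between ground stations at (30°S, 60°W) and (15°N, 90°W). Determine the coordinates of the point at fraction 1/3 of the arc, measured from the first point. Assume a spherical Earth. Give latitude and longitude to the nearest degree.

Convert each endpoint to a unit vector on the sphere (x = cos φ cos λ, y = cos φ sin λ, z = sin φ).
The central angle between the endpoints is δ = arccos(p₁·p₂) ≈ 0.933 rad (53.5°).
Interpolate at f = 1/3 with slerp weights a = sin((1−f)δ)/sin δ ≈ 0.725, b = sin(fδ)/sin δ ≈ 0.381.
p = a·p₁ + b·p₂ ≈ (0.314, -0.912, -0.264); φ = arcsin(p_z) ≈ -15.31°, λ = atan2(p_y, p_x) ≈ -71.00°.

≈ (15°S, 71°W)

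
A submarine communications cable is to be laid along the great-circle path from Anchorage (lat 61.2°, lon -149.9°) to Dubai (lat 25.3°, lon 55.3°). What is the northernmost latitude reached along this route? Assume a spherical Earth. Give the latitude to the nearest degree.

The great circle lies in the plane with unit normal n̂ = (p₁ × p₂)/|p₁ × p₂|.
Here n̂_z ≈ -0.185; the vertex latitude is φ_max = arccos|n̂_z| ≈ 79.3°.

≈ 79°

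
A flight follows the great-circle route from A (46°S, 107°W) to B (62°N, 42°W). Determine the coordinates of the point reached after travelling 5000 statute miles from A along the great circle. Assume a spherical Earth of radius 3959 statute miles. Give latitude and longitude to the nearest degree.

≈ (21°N, 77°W)

Convert each endpoint to a unit vector on the sphere (x = cos φ cos λ, y = cos φ sin λ, z = sin φ).
The central angle between the endpoints is δ = arccos(p₁·p₂) ≈ 2.091 rad (119.8°). The total great-circle distance is δ·R ≈ 2.091 × 3959 ≈ 8279 mi, so the target fraction is f = 5000/8279 ≈ 0.604.
Interpolate at f ≈ 0.604 with slerp weights a = sin((1−f)δ)/sin δ ≈ 0.849, b = sin(fδ)/sin δ ≈ 1.098.
p = a·p₁ + b·p₂ ≈ (0.211, -0.909, 0.359); φ = arcsin(p_z) ≈ 21.04°, λ = atan2(p_y, p_x) ≈ -76.95°.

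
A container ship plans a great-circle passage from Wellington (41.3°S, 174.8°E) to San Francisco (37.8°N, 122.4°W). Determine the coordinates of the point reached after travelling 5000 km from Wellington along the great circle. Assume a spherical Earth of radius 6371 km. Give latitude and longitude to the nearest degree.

≈ (5°S, 155°W)

Convert each endpoint to a unit vector on the sphere (x = cos φ cos λ, y = cos φ sin λ, z = sin φ).
The central angle between the endpoints is δ = arccos(p₁·p₂) ≈ 1.704 rad (97.7°). The total great-circle distance is δ·R ≈ 1.704 × 6371 ≈ 10859 km, so the target fraction is f = 5000/10859 ≈ 0.460.
Interpolate at f ≈ 0.460 with slerp weights a = sin((1−f)δ)/sin δ ≈ 0.802, b = sin(fδ)/sin δ ≈ 0.713.
p = a·p₁ + b·p₂ ≈ (-0.902, -0.421, -0.093); φ = arcsin(p_z) ≈ -5.31°, λ = atan2(p_y, p_x) ≈ -154.98°.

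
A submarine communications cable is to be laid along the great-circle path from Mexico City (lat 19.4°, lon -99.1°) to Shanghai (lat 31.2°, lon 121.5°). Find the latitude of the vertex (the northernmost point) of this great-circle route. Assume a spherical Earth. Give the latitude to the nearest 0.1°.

≈ 54.2°

The great circle lies in the plane with unit normal n̂ = (p₁ × p₂)/|p₁ × p₂|.
Here n̂_z ≈ -0.585; the vertex latitude is φ_max = arccos|n̂_z| ≈ 54.2°.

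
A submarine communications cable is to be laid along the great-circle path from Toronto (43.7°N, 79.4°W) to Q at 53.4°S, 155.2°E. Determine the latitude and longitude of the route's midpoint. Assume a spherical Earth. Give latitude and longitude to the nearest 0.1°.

The haversine formula gives a central angle δ ≈ 2.505 rad (143.5°) between the endpoints.
Interpolate at f = 1/2 with slerp weights a = sin((1−f)δ)/sin δ ≈ 1.599, b = sin(fδ)/sin δ ≈ 1.599.
p = a·p₁ + b·p₂ ≈ (-0.653, -0.736, -0.179); φ = arcsin(p_z) ≈ -10.31°, λ = atan2(p_y, p_x) ≈ -131.56°.

≈ 10.3°S, 131.6°W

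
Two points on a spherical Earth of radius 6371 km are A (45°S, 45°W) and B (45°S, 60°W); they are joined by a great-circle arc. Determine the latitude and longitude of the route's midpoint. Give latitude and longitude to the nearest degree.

≈ (45°S, 52°W)

Write both endpoints as unit vectors p₁, p₂ with components (cos φ cos λ, cos φ sin λ, sin φ).
The central angle between the endpoints is δ = arccos(p₁·p₂) ≈ 0.185 rad (10.6°).
Interpolate at f = 1/2 with slerp weights a = sin((1−f)δ)/sin δ ≈ 0.502, b = sin(fδ)/sin δ ≈ 0.502.
p = a·p₁ + b·p₂ ≈ (0.429, -0.559, -0.710); φ = arcsin(p_z) ≈ -45.25°, λ = atan2(p_y, p_x) ≈ -52.50°.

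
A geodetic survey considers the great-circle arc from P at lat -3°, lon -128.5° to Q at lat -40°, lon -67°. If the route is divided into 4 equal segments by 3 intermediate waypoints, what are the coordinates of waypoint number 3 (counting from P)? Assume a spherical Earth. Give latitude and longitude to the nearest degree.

From cos δ = sin φ₁ sin φ₂ + cos φ₁ cos φ₂ cos Δλ, the central angle is δ ≈ 1.161 rad (66.5°).
Interpolate at f = 3/4 with slerp weights a = sin((1−f)δ)/sin δ ≈ 0.312, b = sin(fδ)/sin δ ≈ 0.834.
p = a·p₁ + b·p₂ ≈ (0.056, -0.832, -0.552); φ = arcsin(p_z) ≈ -33.52°, λ = atan2(p_y, p_x) ≈ -86.17°.

≈ lat -34°, lon -86°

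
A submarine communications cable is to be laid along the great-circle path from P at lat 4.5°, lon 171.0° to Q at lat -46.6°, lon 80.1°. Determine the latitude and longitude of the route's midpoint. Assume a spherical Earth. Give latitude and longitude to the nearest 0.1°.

Convert each endpoint to a unit vector on the sphere (x = cos φ cos λ, y = cos φ sin λ, z = sin φ).
The central angle between the endpoints is δ = arccos(p₁·p₂) ≈ 1.639 rad (93.9°).
Interpolate at f = 1/2 with slerp weights a = sin((1−f)δ)/sin δ ≈ 0.732, b = sin(fδ)/sin δ ≈ 0.732.
p = a·p₁ + b·p₂ ≈ (-0.635, 0.610, -0.475); φ = arcsin(p_z) ≈ -28.34°, λ = atan2(p_y, p_x) ≈ 136.14°.

≈ lat -28.3°, lon 136.1°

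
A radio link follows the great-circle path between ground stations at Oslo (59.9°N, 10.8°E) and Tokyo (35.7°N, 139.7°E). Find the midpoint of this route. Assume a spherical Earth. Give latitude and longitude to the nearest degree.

From cos δ = sin φ₁ sin φ₂ + cos φ₁ cos φ₂ cos Δλ, the central angle is δ ≈ 1.319 rad (75.6°).
Interpolate at f = 1/2 with slerp weights a = sin((1−f)δ)/sin δ ≈ 0.633, b = sin(fδ)/sin δ ≈ 0.633.
p = a·p₁ + b·p₂ ≈ (-0.080, 0.392, 0.917); φ = arcsin(p_z) ≈ 66.43°, λ = atan2(p_y, p_x) ≈ 101.57°.

≈ 66°N, 102°E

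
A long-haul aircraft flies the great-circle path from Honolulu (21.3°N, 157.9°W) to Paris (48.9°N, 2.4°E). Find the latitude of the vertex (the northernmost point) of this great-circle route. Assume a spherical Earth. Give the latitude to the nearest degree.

The great circle lies in the plane with unit normal n̂ = (p₁ × p₂)/|p₁ × p₂|.
Here n̂_z ≈ +0.217; the vertex latitude is φ_max = arccos|n̂_z| ≈ 77.5°.
Check via Clairaut: cos φ_max = |cos φ₁| · sin C = cos(21.3°)·sin(13.4°) ≈ 0.217, again giving ≈ 77.5°.

≈ 77°N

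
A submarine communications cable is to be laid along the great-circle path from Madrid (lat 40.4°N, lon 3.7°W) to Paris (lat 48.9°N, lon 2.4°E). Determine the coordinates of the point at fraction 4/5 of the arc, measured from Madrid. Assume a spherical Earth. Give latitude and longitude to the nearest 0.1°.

Convert each endpoint to a unit vector on the sphere (x = cos φ cos λ, y = cos φ sin λ, z = sin φ).
The central angle between the endpoints is δ = arccos(p₁·p₂) ≈ 0.166 rad (9.5°).
Interpolate at f = 4/5 with slerp weights a = sin((1−f)δ)/sin δ ≈ 0.201, b = sin(fδ)/sin δ ≈ 0.801.
p = a·p₁ + b·p₂ ≈ (0.679, 0.012, 0.734); φ = arcsin(p_z) ≈ 47.23°, λ = atan2(p_y, p_x) ≈ 1.03°.

≈ lat 47.2°N, lon 1.0°E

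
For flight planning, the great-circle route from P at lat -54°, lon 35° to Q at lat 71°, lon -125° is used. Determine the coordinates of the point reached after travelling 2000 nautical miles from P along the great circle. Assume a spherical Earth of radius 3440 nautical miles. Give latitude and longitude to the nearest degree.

Write both endpoints as unit vectors p₁, p₂ with components (cos φ cos λ, cos φ sin λ, sin φ).
The central angle between the endpoints is δ = arccos(p₁·p₂) ≈ 2.808 rad (160.9°). The total great-circle distance is δ·R ≈ 2.808 × 3440 ≈ 9658 nmi, so the target fraction is f = 2000/9658 ≈ 0.207.
Interpolate at f ≈ 0.207 with slerp weights a = sin((1−f)δ)/sin δ ≈ 2.419, b = sin(fδ)/sin δ ≈ 1.676.
p = a·p₁ + b·p₂ ≈ (0.852, 0.369, -0.372); φ = arcsin(p_z) ≈ -21.87°, λ = atan2(p_y, p_x) ≈ 23.40°.

≈ lat -22°, lon 23°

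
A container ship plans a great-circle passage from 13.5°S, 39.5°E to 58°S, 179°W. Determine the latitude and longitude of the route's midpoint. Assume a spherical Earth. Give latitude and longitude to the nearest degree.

≈ 59°S, 70°E

Write both endpoints as unit vectors p₁, p₂ with components (cos φ cos λ, cos φ sin λ, sin φ).
The central angle between the endpoints is δ = arccos(p₁·p₂) ≈ 1.778 rad (101.8°).
Interpolate at f = 1/2 with slerp weights a = sin((1−f)δ)/sin δ ≈ 0.793, b = sin(fδ)/sin δ ≈ 0.793.
p = a·p₁ + b·p₂ ≈ (0.175, 0.483, -0.858); φ = arcsin(p_z) ≈ -59.07°, λ = atan2(p_y, p_x) ≈ 70.11°.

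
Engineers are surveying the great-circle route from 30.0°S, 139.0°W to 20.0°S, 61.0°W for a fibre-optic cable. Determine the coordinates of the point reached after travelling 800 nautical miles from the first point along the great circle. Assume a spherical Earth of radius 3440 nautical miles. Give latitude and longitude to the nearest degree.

The haversine formula gives a central angle δ ≈ 1.224 rad (70.1°) between the endpoints. The total great-circle distance is δ·R ≈ 1.224 × 3440 ≈ 4209 nmi, so the target fraction is f = 800/4209 ≈ 0.190.
Interpolate at f ≈ 0.190 with slerp weights a = sin((1−f)δ)/sin δ ≈ 0.890, b = sin(fδ)/sin δ ≈ 0.245.
p = a·p₁ + b·p₂ ≈ (-0.470, -0.707, -0.529); φ = arcsin(p_z) ≈ -31.92°, λ = atan2(p_y, p_x) ≈ -123.61°.

≈ 32°S, 124°W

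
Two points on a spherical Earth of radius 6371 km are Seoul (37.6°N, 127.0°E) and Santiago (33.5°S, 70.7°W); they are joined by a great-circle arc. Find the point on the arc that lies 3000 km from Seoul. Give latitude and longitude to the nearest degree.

From cos δ = sin φ₁ sin φ₂ + cos φ₁ cos φ₂ cos Δλ, the central angle is δ ≈ 2.881 rad (165.1°). The total great-circle distance is δ·R ≈ 2.881 × 6371 ≈ 18353 km, so the target fraction is f = 3000/18353 ≈ 0.163.
Interpolate at f ≈ 0.163 with slerp weights a = sin((1−f)δ)/sin δ ≈ 2.591, b = sin(fδ)/sin δ ≈ 1.759.
p = a·p₁ + b·p₂ ≈ (-0.750, 0.255, 0.610); φ = arcsin(p_z) ≈ 37.58°, λ = atan2(p_y, p_x) ≈ 161.24°.

≈ (38°N, 161°E)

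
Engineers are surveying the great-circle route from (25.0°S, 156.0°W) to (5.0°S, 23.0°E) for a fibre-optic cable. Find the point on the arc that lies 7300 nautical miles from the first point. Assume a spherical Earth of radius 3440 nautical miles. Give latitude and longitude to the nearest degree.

≈ (33°S, 22°E)

The haversine formula gives a central angle δ ≈ 2.618 rad (150.0°) between the endpoints. The total great-circle distance is δ·R ≈ 2.618 × 3440 ≈ 9005 nmi, so the target fraction is f = 7300/9005 ≈ 0.811.
Interpolate at f ≈ 0.811 with slerp weights a = sin((1−f)δ)/sin δ ≈ 0.951, b = sin(fδ)/sin δ ≈ 1.703.
p = a·p₁ + b·p₂ ≈ (0.774, 0.312, -0.550); φ = arcsin(p_z) ≈ -33.38°, λ = atan2(p_y, p_x) ≈ 21.97°.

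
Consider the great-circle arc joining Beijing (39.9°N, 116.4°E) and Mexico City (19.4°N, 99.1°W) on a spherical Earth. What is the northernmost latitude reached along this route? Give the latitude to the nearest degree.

≈ 63°N

The great circle lies in the plane with unit normal n̂ = (p₁ × p₂)/|p₁ × p₂|.
Here n̂_z ≈ +0.453; the vertex latitude is φ_max = arccos|n̂_z| ≈ 63.0°.
Check via Clairaut: cos φ_max = |cos φ₁| · sin C = cos(39.9°)·sin(36.2°) ≈ 0.453, again giving ≈ 63.0°.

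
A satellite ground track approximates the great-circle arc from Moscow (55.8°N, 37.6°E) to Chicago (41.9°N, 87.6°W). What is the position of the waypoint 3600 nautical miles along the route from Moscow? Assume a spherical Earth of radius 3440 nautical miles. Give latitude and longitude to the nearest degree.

≈ 52°N, 78°W

Write both endpoints as unit vectors p₁, p₂ with components (cos φ cos λ, cos φ sin λ, sin φ).
The central angle between the endpoints is δ = arccos(p₁·p₂) ≈ 1.254 rad (71.9°). The total great-circle distance is δ·R ≈ 1.254 × 3440 ≈ 4315 nmi, so the target fraction is f = 3600/4315 ≈ 0.834.
Interpolate at f ≈ 0.834 with slerp weights a = sin((1−f)δ)/sin δ ≈ 0.217, b = sin(fδ)/sin δ ≈ 0.911.
p = a·p₁ + b·p₂ ≈ (0.125, -0.603, 0.788); φ = arcsin(p_z) ≈ 51.99°, λ = atan2(p_y, p_x) ≈ -78.28°.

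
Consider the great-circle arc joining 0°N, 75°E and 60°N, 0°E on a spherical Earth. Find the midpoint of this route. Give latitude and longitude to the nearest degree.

≈ 35°N, 52°E

Write both endpoints as unit vectors p₁, p₂ with components (cos φ cos λ, cos φ sin λ, sin φ).
The central angle between the endpoints is δ = arccos(p₁·p₂) ≈ 1.441 rad (82.6°).
Interpolate at f = 1/2 with slerp weights a = sin((1−f)δ)/sin δ ≈ 0.665, b = sin(fδ)/sin δ ≈ 0.665.
p = a·p₁ + b·p₂ ≈ (0.505, 0.643, 0.576); φ = arcsin(p_z) ≈ 35.19°, λ = atan2(p_y, p_x) ≈ 51.85°.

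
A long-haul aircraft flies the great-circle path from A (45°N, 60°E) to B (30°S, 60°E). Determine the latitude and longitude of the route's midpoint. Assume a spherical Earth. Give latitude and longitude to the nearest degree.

Convert each endpoint to a unit vector on the sphere (x = cos φ cos λ, y = cos φ sin λ, z = sin φ).
The central angle between the endpoints is δ = arccos(p₁·p₂) ≈ 1.309 rad (75.0°).
Interpolate at f = 1/2 with slerp weights a = sin((1−f)δ)/sin δ ≈ 0.630, b = sin(fδ)/sin δ ≈ 0.630.
p = a·p₁ + b·p₂ ≈ (0.496, 0.859, 0.131); φ = arcsin(p_z) ≈ 7.50°, λ = atan2(p_y, p_x) ≈ 60.00°.

≈ (7°N, 60°E)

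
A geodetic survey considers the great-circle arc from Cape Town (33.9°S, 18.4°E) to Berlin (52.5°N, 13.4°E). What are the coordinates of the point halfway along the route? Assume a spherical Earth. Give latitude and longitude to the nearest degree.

From cos δ = sin φ₁ sin φ₂ + cos φ₁ cos φ₂ cos Δλ, the central angle is δ ≈ 1.510 rad (86.5°).
Interpolate at f = 1/2 with slerp weights a = sin((1−f)δ)/sin δ ≈ 0.687, b = sin(fδ)/sin δ ≈ 0.687.
p = a·p₁ + b·p₂ ≈ (0.947, 0.277, 0.162); φ = arcsin(p_z) ≈ 9.31°, λ = atan2(p_y, p_x) ≈ 16.28°.

≈ (9°N, 16°E)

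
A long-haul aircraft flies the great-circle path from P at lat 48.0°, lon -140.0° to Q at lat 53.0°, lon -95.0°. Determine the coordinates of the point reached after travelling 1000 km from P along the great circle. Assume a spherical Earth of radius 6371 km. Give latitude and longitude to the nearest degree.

From cos δ = sin φ₁ sin φ₂ + cos φ₁ cos φ₂ cos Δλ, the central angle is δ ≈ 0.499 rad (28.6°). The total great-circle distance is δ·R ≈ 0.499 × 6371 ≈ 3177 km, so the target fraction is f = 1000/3177 ≈ 0.315.
Interpolate at f ≈ 0.315 with slerp weights a = sin((1−f)δ)/sin δ ≈ 0.701, b = sin(fδ)/sin δ ≈ 0.327.
p = a·p₁ + b·p₂ ≈ (-0.376, -0.497, 0.782); φ = arcsin(p_z) ≈ 51.42°, λ = atan2(p_y, p_x) ≈ -127.11°.

≈ lat 51°, lon -127°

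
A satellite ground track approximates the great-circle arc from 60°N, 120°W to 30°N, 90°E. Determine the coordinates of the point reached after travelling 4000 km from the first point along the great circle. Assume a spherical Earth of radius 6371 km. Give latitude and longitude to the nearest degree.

≈ 75°N, 138°E

Convert each endpoint to a unit vector on the sphere (x = cos φ cos λ, y = cos φ sin λ, z = sin φ).
The central angle between the endpoints is δ = arccos(p₁·p₂) ≈ 1.513 rad (86.7°). The total great-circle distance is δ·R ≈ 1.513 × 6371 ≈ 9638 km, so the target fraction is f = 4000/9638 ≈ 0.415.
Interpolate at f ≈ 0.415 with slerp weights a = sin((1−f)δ)/sin δ ≈ 0.775, b = sin(fδ)/sin δ ≈ 0.588.
p = a·p₁ + b·p₂ ≈ (-0.194, 0.174, 0.966); φ = arcsin(p_z) ≈ 74.91°, λ = atan2(p_y, p_x) ≈ 138.09°.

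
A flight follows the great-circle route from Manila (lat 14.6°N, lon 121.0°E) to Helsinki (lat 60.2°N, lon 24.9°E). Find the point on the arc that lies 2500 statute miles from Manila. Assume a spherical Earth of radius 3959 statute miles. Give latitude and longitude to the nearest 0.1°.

≈ lat 44.2°N, lon 96.6°E

Write both endpoints as unit vectors p₁, p₂ with components (cos φ cos λ, cos φ sin λ, sin φ).
The central angle between the endpoints is δ = arccos(p₁·p₂) ≈ 1.402 rad (80.3°). The total great-circle distance is δ·R ≈ 1.402 × 3959 ≈ 5552 mi, so the target fraction is f = 2500/5552 ≈ 0.450.
Interpolate at f ≈ 0.450 with slerp weights a = sin((1−f)δ)/sin δ ≈ 0.707, b = sin(fδ)/sin δ ≈ 0.599.
p = a·p₁ + b·p₂ ≈ (-0.082, 0.712, 0.698); φ = arcsin(p_z) ≈ 44.25°, λ = atan2(p_y, p_x) ≈ 96.60°.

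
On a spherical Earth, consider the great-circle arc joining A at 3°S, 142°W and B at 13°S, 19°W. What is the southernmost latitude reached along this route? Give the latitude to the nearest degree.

≈ 17°S

The great circle lies in the plane with unit normal n̂ = (p₁ × p₂)/|p₁ × p₂|.
Here n̂_z ≈ +0.954; the vertex latitude is φ_max = arccos|n̂_z| ≈ 17.4°.
Check via Clairaut: cos φ_max = |cos φ₁| · sin C = cos(3.0°)·sin(107.2°) ≈ 0.954, again giving ≈ 17.4°.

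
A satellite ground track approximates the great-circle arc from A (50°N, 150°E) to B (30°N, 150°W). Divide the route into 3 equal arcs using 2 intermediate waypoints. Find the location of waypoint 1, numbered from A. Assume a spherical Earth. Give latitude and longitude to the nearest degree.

The haversine formula gives a central angle δ ≈ 0.848 rad (48.6°) between the endpoints.
Interpolate at f = 1/3 with slerp weights a = sin((1−f)δ)/sin δ ≈ 0.714, b = sin(fδ)/sin δ ≈ 0.372.
p = a·p₁ + b·p₂ ≈ (-0.677, 0.069, 0.733); φ = arcsin(p_z) ≈ 47.15°, λ = atan2(p_y, p_x) ≈ 174.22°.

≈ (47°N, 174°E)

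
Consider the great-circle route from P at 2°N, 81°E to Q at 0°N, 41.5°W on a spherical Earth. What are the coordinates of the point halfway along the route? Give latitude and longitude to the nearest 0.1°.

≈ 2.1°N, 19.7°E

From cos δ = sin φ₁ sin φ₂ + cos φ₁ cos φ₂ cos Δλ, the central angle is δ ≈ 2.138 rad (122.5°).
Interpolate at f = 1/2 with slerp weights a = sin((1−f)δ)/sin δ ≈ 1.039, b = sin(fδ)/sin δ ≈ 1.039.
p = a·p₁ + b·p₂ ≈ (0.941, 0.337, 0.036); φ = arcsin(p_z) ≈ 2.08°, λ = atan2(p_y, p_x) ≈ 19.72°.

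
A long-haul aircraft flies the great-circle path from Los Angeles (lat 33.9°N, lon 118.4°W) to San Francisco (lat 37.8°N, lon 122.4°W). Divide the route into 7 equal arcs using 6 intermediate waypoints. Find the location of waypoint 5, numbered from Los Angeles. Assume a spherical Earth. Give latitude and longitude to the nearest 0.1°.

Convert each endpoint to a unit vector on the sphere (x = cos φ cos λ, y = cos φ sin λ, z = sin φ).
The central angle between the endpoints is δ = arccos(p₁·p₂) ≈ 0.088 rad (5.1°).
Interpolate at f = 5/7 with slerp weights a = sin((1−f)δ)/sin δ ≈ 0.286, b = sin(fδ)/sin δ ≈ 0.715.
p = a·p₁ + b·p₂ ≈ (-0.416, -0.686, 0.598); φ = arcsin(p_z) ≈ 36.70°, λ = atan2(p_y, p_x) ≈ -121.22°.

≈ lat 36.7°N, lon 121.2°W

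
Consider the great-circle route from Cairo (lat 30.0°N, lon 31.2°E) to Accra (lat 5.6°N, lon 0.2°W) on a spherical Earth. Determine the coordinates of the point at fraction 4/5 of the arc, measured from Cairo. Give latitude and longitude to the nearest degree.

≈ lat 11°N, lon 5°E

Convert each endpoint to a unit vector on the sphere (x = cos φ cos λ, y = cos φ sin λ, z = sin φ).
The central angle between the endpoints is δ = arccos(p₁·p₂) ≈ 0.669 rad (38.3°).
Interpolate at f = 4/5 with slerp weights a = sin((1−f)δ)/sin δ ≈ 0.215, b = sin(fδ)/sin δ ≈ 0.822.
p = a·p₁ + b·p₂ ≈ (0.978, 0.094, 0.188); φ = arcsin(p_z) ≈ 10.82°, λ = atan2(p_y, p_x) ≈ 5.47°.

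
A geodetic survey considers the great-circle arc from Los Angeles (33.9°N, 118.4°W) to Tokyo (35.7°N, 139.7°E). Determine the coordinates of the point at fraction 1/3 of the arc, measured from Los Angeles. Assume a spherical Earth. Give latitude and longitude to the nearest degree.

From cos δ = sin φ₁ sin φ₂ + cos φ₁ cos φ₂ cos Δλ, the central angle is δ ≈ 1.383 rad (79.3°).
Interpolate at f = 1/3 with slerp weights a = sin((1−f)δ)/sin δ ≈ 0.811, b = sin(fδ)/sin δ ≈ 0.453.
p = a·p₁ + b·p₂ ≈ (-0.601, -0.354, 0.717); φ = arcsin(p_z) ≈ 45.78°, λ = atan2(p_y, p_x) ≈ -149.46°.

≈ 46°N, 149°W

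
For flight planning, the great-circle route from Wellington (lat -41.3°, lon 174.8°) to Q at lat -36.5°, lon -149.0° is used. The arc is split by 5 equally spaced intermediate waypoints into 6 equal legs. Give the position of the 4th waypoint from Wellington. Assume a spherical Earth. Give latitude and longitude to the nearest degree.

≈ lat -39°, lon -160°

Convert each endpoint to a unit vector on the sphere (x = cos φ cos λ, y = cos φ sin λ, z = sin φ).
The central angle between the endpoints is δ = arccos(p₁·p₂) ≈ 0.495 rad (28.4°).
Interpolate at f = 4/6 with slerp weights a = sin((1−f)δ)/sin δ ≈ 0.346, b = sin(fδ)/sin δ ≈ 0.682.
p = a·p₁ + b·p₂ ≈ (-0.729, -0.259, -0.634); φ = arcsin(p_z) ≈ -39.34°, λ = atan2(p_y, p_x) ≈ -160.44°.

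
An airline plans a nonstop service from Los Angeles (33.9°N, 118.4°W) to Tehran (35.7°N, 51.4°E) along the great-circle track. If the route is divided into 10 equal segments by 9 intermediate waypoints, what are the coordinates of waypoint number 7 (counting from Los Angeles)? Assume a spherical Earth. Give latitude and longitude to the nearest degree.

≈ 68°N, 38°E

The haversine formula gives a central angle δ ≈ 1.916 rad (109.8°) between the endpoints.
Interpolate at f = 7/10 with slerp weights a = sin((1−f)δ)/sin δ ≈ 0.578, b = sin(fδ)/sin δ ≈ 1.035.
p = a·p₁ + b·p₂ ≈ (0.296, 0.235, 0.926); φ = arcsin(p_z) ≈ 67.79°, λ = atan2(p_y, p_x) ≈ 38.42°.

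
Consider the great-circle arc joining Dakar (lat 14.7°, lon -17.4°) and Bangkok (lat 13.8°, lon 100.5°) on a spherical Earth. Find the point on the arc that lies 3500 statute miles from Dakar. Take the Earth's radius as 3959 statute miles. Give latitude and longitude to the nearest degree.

Write both endpoints as unit vectors p₁, p₂ with components (cos φ cos λ, cos φ sin λ, sin φ).
The central angle between the endpoints is δ = arccos(p₁·p₂) ≈ 1.960 rad (112.3°). The total great-circle distance is δ·R ≈ 1.960 × 3959 ≈ 7758 mi, so the target fraction is f = 3500/7758 ≈ 0.451.
Interpolate at f ≈ 0.451 with slerp weights a = sin((1−f)δ)/sin δ ≈ 0.951, b = sin(fδ)/sin δ ≈ 0.836.
p = a·p₁ + b·p₂ ≈ (0.730, 0.523, 0.441); φ = arcsin(p_z) ≈ 26.14°, λ = atan2(p_y, p_x) ≈ 35.63°.

≈ lat 26°, lon 36°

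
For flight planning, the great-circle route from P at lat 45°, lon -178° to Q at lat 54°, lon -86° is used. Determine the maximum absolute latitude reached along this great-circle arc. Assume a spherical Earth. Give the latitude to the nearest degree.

The great circle lies in the plane with unit normal n̂ = (p₁ × p₂)/|p₁ × p₂|.
Here n̂_z ≈ +0.500; the vertex latitude is φ_max = arccos|n̂_z| ≈ 60.0°.
Check via Clairaut: cos φ_max = |cos φ₁| · sin C = cos(45.0°)·sin(45.0°) ≈ 0.500, again giving ≈ 60.0°.

≈ 60°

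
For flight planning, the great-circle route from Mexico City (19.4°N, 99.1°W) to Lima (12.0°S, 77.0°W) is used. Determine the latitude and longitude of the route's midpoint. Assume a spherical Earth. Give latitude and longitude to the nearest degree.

Convert each endpoint to a unit vector on the sphere (x = cos φ cos λ, y = cos φ sin λ, z = sin φ).
The central angle between the endpoints is δ = arccos(p₁·p₂) ≈ 0.667 rad (38.2°).
Interpolate at f = 1/2 with slerp weights a = sin((1−f)δ)/sin δ ≈ 0.529, b = sin(fδ)/sin δ ≈ 0.529.
p = a·p₁ + b·p₂ ≈ (0.037, -0.997, 0.066); φ = arcsin(p_z) ≈ 3.77°, λ = atan2(p_y, p_x) ≈ -87.85°.

≈ 4°N, 88°W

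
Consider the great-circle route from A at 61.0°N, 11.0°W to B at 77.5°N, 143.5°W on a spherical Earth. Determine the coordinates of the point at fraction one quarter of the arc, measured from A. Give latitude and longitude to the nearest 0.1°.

Convert each endpoint to a unit vector on the sphere (x = cos φ cos λ, y = cos φ sin λ, z = sin φ).
The central angle between the endpoints is δ = arccos(p₁·p₂) ≈ 0.671 rad (38.5°).
Interpolate at f = 1/4 with slerp weights a = sin((1−f)δ)/sin δ ≈ 0.776, b = sin(fδ)/sin δ ≈ 0.269.
p = a·p₁ + b·p₂ ≈ (0.322, -0.106, 0.941); φ = arcsin(p_z) ≈ 70.15°, λ = atan2(p_y, p_x) ≈ -18.25°.

≈ 70.2°N, 18.3°W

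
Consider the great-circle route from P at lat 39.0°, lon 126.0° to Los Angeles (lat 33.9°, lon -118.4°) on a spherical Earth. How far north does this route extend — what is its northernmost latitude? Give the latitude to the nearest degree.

≈ 54°

The great circle lies in the plane with unit normal n̂ = (p₁ × p₂)/|p₁ × p₂|.
Here n̂_z ≈ +0.583; the vertex latitude is φ_max = arccos|n̂_z| ≈ 54.3°.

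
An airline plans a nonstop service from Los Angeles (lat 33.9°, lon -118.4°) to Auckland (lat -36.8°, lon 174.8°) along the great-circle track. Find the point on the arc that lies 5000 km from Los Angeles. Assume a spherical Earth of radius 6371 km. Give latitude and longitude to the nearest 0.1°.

From cos δ = sin φ₁ sin φ₂ + cos φ₁ cos φ₂ cos Δλ, the central angle is δ ≈ 1.643 rad (94.1°). The total great-circle distance is δ·R ≈ 1.643 × 6371 ≈ 10468 km, so the target fraction is f = 5000/10468 ≈ 0.478.
Interpolate at f ≈ 0.478 with slerp weights a = sin((1−f)δ)/sin δ ≈ 0.759, b = sin(fδ)/sin δ ≈ 0.709.
p = a·p₁ + b·p₂ ≈ (-0.865, -0.503, -0.001); φ = arcsin(p_z) ≈ -0.07°, λ = atan2(p_y, p_x) ≈ -149.83°.

≈ lat -0.1°, lon -149.8°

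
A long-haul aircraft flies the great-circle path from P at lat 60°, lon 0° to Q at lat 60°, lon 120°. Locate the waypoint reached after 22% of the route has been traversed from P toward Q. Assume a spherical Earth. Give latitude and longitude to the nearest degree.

≈ lat 69°, lon 17°

Convert each endpoint to a unit vector on the sphere (x = cos φ cos λ, y = cos φ sin λ, z = sin φ).
The central angle between the endpoints is δ = arccos(p₁·p₂) ≈ 0.896 rad (51.3°).
Interpolate at f = 0.22 with slerp weights a = sin((1−f)δ)/sin δ ≈ 0.824, b = sin(fδ)/sin δ ≈ 0.251.
p = a·p₁ + b·p₂ ≈ (0.349, 0.109, 0.931); φ = arcsin(p_z) ≈ 68.55°, λ = atan2(p_y, p_x) ≈ 17.27°.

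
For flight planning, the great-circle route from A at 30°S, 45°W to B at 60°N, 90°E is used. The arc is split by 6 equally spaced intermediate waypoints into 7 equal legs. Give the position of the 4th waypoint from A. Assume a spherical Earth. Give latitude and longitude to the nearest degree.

Write both endpoints as unit vectors p₁, p₂ with components (cos φ cos λ, cos φ sin λ, sin φ).
The central angle between the endpoints is δ = arccos(p₁·p₂) ≈ 2.403 rad (137.7°).
Interpolate at f = 4/7 with slerp weights a = sin((1−f)δ)/sin δ ≈ 1.273, b = sin(fδ)/sin δ ≈ 1.456.
p = a·p₁ + b·p₂ ≈ (0.779, -0.051, 0.624); φ = arcsin(p_z) ≈ 38.64°, λ = atan2(p_y, p_x) ≈ -3.78°.

≈ 39°N, 4°W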